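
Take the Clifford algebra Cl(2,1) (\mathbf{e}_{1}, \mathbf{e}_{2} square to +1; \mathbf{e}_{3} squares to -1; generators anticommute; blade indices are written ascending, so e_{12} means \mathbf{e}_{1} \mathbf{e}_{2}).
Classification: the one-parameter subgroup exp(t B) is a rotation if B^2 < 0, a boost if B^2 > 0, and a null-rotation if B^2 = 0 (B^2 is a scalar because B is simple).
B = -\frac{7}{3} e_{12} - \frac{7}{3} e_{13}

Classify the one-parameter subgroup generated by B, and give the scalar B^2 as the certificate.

B^2 term by term: the squares give (-\frac{7}{3})^2*(e_{12})^2 + (-\frac{7}{3})^2*(e_{13})^2 = \frac{49}{9}*(-1) + \frac{49}{9}*(+1) = 0 (each basis 2-blade squares to minus the product of its generators' squares); cross terms between blades sharing an index anticommute and cancel. So B^2 = 0.
Answer: null-rotation, certificate B^2 = 0. Certificate logic: 0 is a conjugation-invariant scalar, so its sign fixes rotation versus boost versus null-rotation outright.


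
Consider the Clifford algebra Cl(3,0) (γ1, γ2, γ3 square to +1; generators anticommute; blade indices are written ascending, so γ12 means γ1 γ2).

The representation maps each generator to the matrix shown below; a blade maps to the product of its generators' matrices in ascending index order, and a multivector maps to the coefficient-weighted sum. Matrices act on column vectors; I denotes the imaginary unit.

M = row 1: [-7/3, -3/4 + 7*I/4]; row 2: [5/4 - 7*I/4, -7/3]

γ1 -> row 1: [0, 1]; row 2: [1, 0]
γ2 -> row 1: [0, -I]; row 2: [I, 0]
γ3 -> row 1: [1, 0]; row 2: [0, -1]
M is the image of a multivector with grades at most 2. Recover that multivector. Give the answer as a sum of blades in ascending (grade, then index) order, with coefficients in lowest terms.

Method: 1, rho(γ1), rho(γ2), rho(γ3) form a trace-orthogonal basis of the 2x2 complex matrices (tr(X Y) = 2 if X = Y, else 0), so M = m0*1 + m1*rho(γ1) + m2*rho(γ2) + m3*rho(γ3) with m0 = tr(M)/2 = -7/3, m1 = tr(M rho(γ1))/2 = 1/4, m2 = tr(M rho(γ2))/2 = -7/4 - I, m3 = tr(M rho(γ3))/2 = 0.
Multiplying table entries, the bivector images are rho(γ12) = I*rho(γ3), rho(γ13) = -I*rho(γ2), rho(γ23) = I*rho(γ1); with real blade coefficients the real parts of m0..m3 are the coefficients of 1, γ1, γ2, γ3 and the imaginary parts give the bivectors (γ23: Im m1, γ13: -Im m2, γ12: Im m3).
Answer: -7/3 + 1/4*γ1 - 7/4*γ2 + γ13


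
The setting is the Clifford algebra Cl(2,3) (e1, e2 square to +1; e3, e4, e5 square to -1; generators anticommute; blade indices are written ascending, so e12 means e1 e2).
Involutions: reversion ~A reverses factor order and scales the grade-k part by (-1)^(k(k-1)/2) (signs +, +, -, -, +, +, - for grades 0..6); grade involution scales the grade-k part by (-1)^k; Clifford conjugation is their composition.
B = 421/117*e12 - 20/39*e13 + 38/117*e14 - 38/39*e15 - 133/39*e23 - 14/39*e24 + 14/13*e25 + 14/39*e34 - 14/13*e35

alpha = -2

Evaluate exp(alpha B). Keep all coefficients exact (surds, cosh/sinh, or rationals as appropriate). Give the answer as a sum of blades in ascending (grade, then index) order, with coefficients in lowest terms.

B^2 term by term: the squares give (421/117)^2*(e12)^2 + (-20/39)^2*(e13)^2 + (38/117)^2*(e14)^2 + (-38/39)^2*(e15)^2 + (-133/39)^2*(e23)^2 + (-14/39)^2*(e24)^2 + (14/13)^2*(e25)^2 + (14/39)^2*(e34)^2 + (-14/13)^2*(e35)^2 = 177241/13689*(-1) + 400/1521*(+1) + 1444/13689*(+1) + 1444/1521*(+1) + 17689/1521*(+1) + 196/1521*(+1) + 196/169*(+1) + 196/1521*(-1) + 196/169*(-1) = 0 (each basis 2-blade squares to minus the product of its generators' squares); cross terms between blades sharing an index anticommute and cancel; the commuting (index-disjoint) pairs give grade-4 terms 2*c*c'*(blade product), which cancel blade by blade — e1234: 11788/4563 - 560/1521 - 10108/4563 = 0; e1235: -11788/1521 + 560/507 + 10108/1521 = 0; e1245: -1064/1521 + 1064/1521 = 0; e1345: 1064/1521 - 1064/1521 = 0; e2345: -392/507 + 392/507 = 0 — confirming B is simple. So B^2 = 0.
B^2 = 0, so the series truncates immediately: exp(alpha B) = 1 + alpha B (parabolic case).
Answer: 1 - 842/117*e12 + 40/39*e13 - 76/117*e14 + 76/39*e15 + 266/39*e23 + 28/39*e24 - 28/13*e25 - 28/39*e34 + 28/13*e35


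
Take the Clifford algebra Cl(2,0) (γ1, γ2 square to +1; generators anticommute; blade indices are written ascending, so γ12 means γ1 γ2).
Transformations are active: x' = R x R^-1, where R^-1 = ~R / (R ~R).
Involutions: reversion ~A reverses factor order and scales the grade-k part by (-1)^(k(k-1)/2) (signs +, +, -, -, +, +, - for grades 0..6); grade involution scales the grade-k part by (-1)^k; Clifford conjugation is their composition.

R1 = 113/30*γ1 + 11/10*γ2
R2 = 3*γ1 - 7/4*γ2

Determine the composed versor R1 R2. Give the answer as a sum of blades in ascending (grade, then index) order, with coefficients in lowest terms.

Distribute over the terms of R1 (each basis-blade product reordered to ascending indices, repeated generators contracted through their squares):
(113/30*γ1) R2 = 113/10 - 791/120*γ12
(11/10*γ2) R2 = -77/40 - 33/10*γ12
Summing the partial products and collecting blades:
Answer: 75/8 - 1187/120*γ12


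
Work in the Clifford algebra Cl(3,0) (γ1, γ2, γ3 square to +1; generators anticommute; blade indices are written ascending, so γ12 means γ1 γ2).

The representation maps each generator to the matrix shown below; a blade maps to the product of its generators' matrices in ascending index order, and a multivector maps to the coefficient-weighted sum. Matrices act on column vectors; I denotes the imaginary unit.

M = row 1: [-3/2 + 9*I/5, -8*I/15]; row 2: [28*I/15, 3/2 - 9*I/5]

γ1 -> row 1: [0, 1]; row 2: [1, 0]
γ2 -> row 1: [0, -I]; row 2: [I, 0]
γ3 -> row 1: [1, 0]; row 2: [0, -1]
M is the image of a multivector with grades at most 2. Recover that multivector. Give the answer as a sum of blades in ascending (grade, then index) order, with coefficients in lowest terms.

Method: 1, rho(γ1), rho(γ2), rho(γ3) form a trace-orthogonal basis of the 2x2 complex matrices (tr(X Y) = 2 if X = Y, else 0), so M = m0*1 + m1*rho(γ1) + m2*rho(γ2) + m3*rho(γ3) with m0 = tr(M)/2 = 0, m1 = tr(M rho(γ1))/2 = 2*I/3, m2 = tr(M rho(γ2))/2 = 6/5, m3 = tr(M rho(γ3))/2 = -3/2 + 9*I/5.
Multiplying table entries, the bivector images are rho(γ12) = I*rho(γ3), rho(γ13) = -I*rho(γ2), rho(γ23) = I*rho(γ1); with real blade coefficients the real parts of m0..m3 are the coefficients of 1, γ1, γ2, γ3 and the imaginary parts give the bivectors (γ23: Im m1, γ13: -Im m2, γ12: Im m3).
Answer: 6/5*γ2 - 3/2*γ3 + 9/5*γ12 + 2/3*γ23


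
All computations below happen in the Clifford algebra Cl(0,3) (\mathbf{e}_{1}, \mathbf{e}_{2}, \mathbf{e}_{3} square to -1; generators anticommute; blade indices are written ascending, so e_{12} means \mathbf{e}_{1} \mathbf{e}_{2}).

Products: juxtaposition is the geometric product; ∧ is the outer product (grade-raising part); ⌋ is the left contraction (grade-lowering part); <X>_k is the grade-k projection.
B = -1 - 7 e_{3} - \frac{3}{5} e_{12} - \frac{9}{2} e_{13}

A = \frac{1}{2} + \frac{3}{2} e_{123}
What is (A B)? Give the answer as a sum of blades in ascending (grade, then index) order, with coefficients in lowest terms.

step 1: -\frac{1}{2} - \frac{27}{4} e_{2} - \frac{13}{5} e_{3} + \frac{51}{5} e_{12} - \frac{9}{4} e_{13} - \frac{3}{2} e_{123}
Answer: -\frac{1}{2} - \frac{27}{4} e_{2} - \frac{13}{5} e_{3} + \frac{51}{5} e_{12} - \frac{9}{4} e_{13} - \frac{3}{2} e_{123}


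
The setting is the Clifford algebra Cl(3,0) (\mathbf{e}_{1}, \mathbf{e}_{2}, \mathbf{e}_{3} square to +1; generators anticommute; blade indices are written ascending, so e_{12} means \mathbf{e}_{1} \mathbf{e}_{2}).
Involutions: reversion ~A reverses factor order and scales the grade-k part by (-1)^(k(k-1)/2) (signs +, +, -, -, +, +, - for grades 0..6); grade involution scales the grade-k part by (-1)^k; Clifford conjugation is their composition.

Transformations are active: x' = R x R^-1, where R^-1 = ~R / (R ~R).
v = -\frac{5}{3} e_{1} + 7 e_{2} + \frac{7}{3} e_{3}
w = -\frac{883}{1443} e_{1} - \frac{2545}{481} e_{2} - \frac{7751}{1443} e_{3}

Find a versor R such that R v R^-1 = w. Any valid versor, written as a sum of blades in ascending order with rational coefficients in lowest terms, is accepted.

Reasoning: v^2 = w^2 = \frac{515}{9} since conjugation preserves the quadratic form; R = v + w = -\frac{1096}{481} e_{1} + \frac{822}{481} e_{2} - \frac{4384}{1443} e_{3} is then valid when invertible, keeping its own part and reversing (v - w)/2.
Answer: -\frac{1096}{481} e_{1} + \frac{822}{481} e_{2} - \frac{4384}{1443} e_{3}


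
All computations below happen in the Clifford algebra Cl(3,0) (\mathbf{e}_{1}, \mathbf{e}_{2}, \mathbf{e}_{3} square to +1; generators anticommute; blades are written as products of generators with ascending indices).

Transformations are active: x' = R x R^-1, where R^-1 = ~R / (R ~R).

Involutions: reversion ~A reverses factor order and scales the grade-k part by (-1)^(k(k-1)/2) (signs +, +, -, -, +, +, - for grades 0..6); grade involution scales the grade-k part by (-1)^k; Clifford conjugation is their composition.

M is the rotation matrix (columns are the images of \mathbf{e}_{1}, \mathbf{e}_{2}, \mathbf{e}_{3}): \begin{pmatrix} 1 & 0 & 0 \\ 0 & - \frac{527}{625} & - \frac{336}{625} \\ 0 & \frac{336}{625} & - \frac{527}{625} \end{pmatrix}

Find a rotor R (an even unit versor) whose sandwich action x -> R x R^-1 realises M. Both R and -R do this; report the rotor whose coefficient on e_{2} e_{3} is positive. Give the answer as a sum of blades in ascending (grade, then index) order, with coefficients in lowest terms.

Method: write R = a + b12*e_{1} e_{2} + b13*e_{1} e_{3} + b23*e_{2} e_{3} with a^2 + b12^2 + b13^2 + b23^2 = 1 (so R^-1 = ~R). Expanding the columns R e_j ~R gives tr M = 4a^2 - 1 and, from the antisymmetric part, M21 - M12 = -4a*b12, M13 - M31 = 4a*b13, M32 - M23 = -4a*b23.
Here tr M = -\frac{429}{625}, so a^2 = (1 + tr M)/4 = \frac{49}{625} and a = ±\frac{7}{25}. Taking a = \frac{7}{25}: M21 - M12 = 0, M13 - M31 = 0, M32 - M23 = \frac{672}{625}, giving b12 = 0, b13 = 0, b23 = -\frac{24}{25}, i.e. R = \frac{7}{25} - \frac{24}{25} e_{2} e_{3}.
Its e_{2} e_{3} coefficient is negative, so report the other preimage -R.
Answer: -\frac{7}{25} + \frac{24}{25} e_{2} e_{3}. Key observation: the double cover Spin(3) -> SO(3) sends R and -R to the same matrix (trace -\frac{429}{625} here), so the stated sign of the e_{2} e_{3} coefficient is what selects one sheet.


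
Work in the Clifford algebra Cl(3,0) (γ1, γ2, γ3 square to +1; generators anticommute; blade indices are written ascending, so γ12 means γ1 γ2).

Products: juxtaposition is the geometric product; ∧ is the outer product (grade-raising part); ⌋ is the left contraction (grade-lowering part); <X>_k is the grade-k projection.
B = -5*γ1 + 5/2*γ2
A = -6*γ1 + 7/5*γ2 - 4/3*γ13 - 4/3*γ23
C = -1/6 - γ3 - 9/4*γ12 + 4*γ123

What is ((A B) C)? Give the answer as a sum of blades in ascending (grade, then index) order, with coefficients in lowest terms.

step 1: 67/2 - 10/3*γ3 - 8*γ12 + 10*γ123
step 2: -241/4 + 194/9*γ3 - 779/8*γ12 + 887/6*γ123
Answer: -241/4 + 194/9*γ3 - 779/8*γ12 + 887/6*γ123


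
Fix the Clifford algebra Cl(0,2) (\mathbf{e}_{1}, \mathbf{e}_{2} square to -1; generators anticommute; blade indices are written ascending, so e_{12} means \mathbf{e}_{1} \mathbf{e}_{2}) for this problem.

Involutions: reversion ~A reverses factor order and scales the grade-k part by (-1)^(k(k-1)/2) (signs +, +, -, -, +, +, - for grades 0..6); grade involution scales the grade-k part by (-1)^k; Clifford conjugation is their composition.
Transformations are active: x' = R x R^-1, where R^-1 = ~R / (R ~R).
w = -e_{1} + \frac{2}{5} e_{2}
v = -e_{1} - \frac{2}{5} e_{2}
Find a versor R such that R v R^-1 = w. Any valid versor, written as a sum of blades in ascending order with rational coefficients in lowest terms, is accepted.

Here q(v) = q(w) = -\frac{29}{25}; the classical choice R = v + w = -2 e_{1} then realises v -> w under the sandwich.
Answer: -2 e_{1}


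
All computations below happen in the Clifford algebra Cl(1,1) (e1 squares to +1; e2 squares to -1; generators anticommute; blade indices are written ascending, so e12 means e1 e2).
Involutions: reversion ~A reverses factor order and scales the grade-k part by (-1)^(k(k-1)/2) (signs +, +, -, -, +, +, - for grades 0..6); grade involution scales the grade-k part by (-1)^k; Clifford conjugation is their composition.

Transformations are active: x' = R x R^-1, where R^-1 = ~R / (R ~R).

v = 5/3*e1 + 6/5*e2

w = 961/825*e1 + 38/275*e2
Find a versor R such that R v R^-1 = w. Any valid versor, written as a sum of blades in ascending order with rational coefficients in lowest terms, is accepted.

Construction: equal norms (both 301/225) license R = v + w = 2336/825*e1 + 368/275*e2 — nothing changes along that direction, while (v - w)/2 changes sign, so v maps onto w.
Answer: 2336/825*e1 + 368/275*e2


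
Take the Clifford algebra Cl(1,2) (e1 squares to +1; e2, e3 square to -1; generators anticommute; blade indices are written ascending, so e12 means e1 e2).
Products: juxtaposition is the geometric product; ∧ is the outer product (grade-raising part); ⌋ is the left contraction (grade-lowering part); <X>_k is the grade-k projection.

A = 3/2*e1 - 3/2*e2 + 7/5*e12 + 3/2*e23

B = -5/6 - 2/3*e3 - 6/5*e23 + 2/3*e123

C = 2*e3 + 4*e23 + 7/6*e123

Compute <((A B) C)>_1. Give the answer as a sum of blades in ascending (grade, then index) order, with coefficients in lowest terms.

step 1: 9/5 - 9/4*e1 + 9/4*e2 - 13/15*e3 - 7/6*e12 - 8/25*e13 + 3/4*e23 - 41/15*e123
step 2: 173/90 + 6419/600*e1 - 689/150*e2 - 1217/180*e3 + 2339/450*e12 + 67/24*e13 + 363/40*e23 - 277/30*e123
step 3: 6419/600*e1 - 689/150*e2 - 1217/180*e3
Answer: 6419/600*e1 - 689/150*e2 - 1217/180*e3


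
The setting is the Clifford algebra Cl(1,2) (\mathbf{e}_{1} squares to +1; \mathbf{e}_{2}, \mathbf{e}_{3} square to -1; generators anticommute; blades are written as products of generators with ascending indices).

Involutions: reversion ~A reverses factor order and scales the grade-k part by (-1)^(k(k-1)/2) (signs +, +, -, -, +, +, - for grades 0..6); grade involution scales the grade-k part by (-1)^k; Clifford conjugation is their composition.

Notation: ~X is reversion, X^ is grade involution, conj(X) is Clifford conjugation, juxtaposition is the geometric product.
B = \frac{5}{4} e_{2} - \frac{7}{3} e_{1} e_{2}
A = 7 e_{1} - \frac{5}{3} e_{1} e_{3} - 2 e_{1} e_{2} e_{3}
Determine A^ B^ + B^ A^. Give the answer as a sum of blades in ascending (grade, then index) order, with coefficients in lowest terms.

first term: \frac{49}{3} e_{2} - \frac{14}{3} e_{3} + \frac{35}{4} e_{1} e_{2} - \frac{5}{2} e_{1} e_{3} + \frac{35}{9} e_{2} e_{3} - \frac{25}{12} e_{1} e_{2} e_{3}
second term: -\frac{49}{3} e_{2} - \frac{14}{3} e_{3} - \frac{35}{4} e_{1} e_{2} - \frac{5}{2} e_{1} e_{3} - \frac{35}{9} e_{2} e_{3} - \frac{25}{12} e_{1} e_{2} e_{3}
Answer: -\frac{28}{3} e_{3} - 5 e_{1} e_{3} - \frac{25}{6} e_{1} e_{2} e_{3}


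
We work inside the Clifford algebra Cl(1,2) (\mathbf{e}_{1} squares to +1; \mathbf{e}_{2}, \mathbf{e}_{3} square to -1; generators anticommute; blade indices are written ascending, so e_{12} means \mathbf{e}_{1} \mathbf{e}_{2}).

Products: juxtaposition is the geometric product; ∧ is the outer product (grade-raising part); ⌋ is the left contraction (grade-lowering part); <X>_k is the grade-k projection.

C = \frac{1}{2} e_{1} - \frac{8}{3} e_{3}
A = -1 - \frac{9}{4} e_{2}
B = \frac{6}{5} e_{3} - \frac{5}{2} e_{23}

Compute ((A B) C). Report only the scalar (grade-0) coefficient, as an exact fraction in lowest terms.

step 1: -\frac{273}{40} e_{3} - \frac{1}{5} e_{23}
step 2: -\frac{91}{5} - \frac{8}{15} e_{2} + \frac{273}{80} e_{13} - \frac{1}{10} e_{123}
Answer: -\frac{91}{5}


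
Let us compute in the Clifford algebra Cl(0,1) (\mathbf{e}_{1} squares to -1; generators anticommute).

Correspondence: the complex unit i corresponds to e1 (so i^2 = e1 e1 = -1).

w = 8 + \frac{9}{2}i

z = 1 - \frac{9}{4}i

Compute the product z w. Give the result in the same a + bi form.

In blades: z = 1 - \frac{9}{4} e_{1}, w = 8 + \frac{9}{2} e_{1}.
Distribute z over w term by term (generator squares from the signature, products reordered to ascending indices): (1)*w = 8 + \frac{9}{2} e_{1}; (-\frac{9}{4} e_{1})*w = \frac{81}{8} - 18 e_{1}.
Sum: \frac{145}{8} - \frac{27}{2} e_{1}; translating back through the correspondence:
Answer: \frac{145}{8} - \frac{27}{2}i


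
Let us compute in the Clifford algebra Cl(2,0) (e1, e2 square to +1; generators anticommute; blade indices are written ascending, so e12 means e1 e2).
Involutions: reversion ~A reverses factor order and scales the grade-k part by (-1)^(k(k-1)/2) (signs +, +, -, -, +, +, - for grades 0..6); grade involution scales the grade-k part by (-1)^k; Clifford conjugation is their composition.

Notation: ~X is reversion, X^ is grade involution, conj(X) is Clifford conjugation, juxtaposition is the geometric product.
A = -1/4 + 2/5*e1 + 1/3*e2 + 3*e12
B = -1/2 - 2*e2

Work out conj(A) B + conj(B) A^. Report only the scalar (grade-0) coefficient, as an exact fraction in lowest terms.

first term: 19/24 + 31/5*e1 + 2/3*e2 + 23/10*e12
second term: -13/24 - 29/5*e1 - 1/3*e2 - 7/10*e12
Answer: 1/4


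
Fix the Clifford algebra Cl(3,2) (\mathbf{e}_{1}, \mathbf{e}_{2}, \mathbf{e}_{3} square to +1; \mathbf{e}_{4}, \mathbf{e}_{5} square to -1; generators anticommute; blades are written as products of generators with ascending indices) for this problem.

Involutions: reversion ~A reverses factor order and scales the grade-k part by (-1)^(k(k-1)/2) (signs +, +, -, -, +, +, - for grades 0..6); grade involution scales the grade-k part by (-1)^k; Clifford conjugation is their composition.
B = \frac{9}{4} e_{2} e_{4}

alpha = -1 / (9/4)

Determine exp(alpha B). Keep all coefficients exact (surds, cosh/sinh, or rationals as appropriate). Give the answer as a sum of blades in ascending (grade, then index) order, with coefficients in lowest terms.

B^2 = (\frac{9}{4})^2*(e_{2} e_{4})^2 = \frac{81}{16}*(+1) = \frac{81}{16} (a basis 2-blade squares to minus the product of its generators' squares).
B^2 = \frac{81}{16} — B^2 > 0, so the exponential closes hyperbolically: l = \frac{9}{4}, alpha*l = -1, so exp(alpha B) = cosh(-1) + (sinh(-1)/(\frac{9}{4}))*B = \cosh{\left(1 \right)} + (- \frac{4 \sinh{\left(1 \right)}}{9})*B.
Answer: \cosh{\left(1 \right)} - \sinh{\left(1 \right)} e_{2} e_{4}


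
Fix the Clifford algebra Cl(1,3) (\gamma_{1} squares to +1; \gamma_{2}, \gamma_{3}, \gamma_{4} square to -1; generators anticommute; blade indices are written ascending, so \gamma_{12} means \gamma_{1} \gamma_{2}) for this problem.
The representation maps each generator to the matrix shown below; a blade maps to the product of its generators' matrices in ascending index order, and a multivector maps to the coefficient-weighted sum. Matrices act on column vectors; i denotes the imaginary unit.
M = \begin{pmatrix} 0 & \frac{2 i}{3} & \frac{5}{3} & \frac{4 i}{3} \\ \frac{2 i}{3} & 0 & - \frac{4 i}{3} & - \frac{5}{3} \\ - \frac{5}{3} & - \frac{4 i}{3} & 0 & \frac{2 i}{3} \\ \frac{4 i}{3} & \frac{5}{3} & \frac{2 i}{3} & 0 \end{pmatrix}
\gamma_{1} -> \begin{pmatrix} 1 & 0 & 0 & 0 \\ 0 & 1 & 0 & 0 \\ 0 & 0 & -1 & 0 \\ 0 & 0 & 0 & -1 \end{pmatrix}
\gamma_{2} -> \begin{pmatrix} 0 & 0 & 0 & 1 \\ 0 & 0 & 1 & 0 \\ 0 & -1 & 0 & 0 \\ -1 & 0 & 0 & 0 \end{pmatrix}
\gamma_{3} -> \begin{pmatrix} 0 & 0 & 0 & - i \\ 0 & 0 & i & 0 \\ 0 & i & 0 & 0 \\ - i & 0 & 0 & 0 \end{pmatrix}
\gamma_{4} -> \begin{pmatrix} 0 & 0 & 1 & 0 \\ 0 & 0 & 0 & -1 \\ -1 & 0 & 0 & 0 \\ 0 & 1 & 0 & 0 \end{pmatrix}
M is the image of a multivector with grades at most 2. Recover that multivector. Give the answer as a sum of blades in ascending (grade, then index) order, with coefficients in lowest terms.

Method: the blade images are trace-orthogonal — tr(rho(e_A) rho(e_B)^-1) = 4 if A = B and 0 otherwise — and rho(e_A)^-1 = (e_A)^2 * rho(e_A) with (e_A)^2 = +1 or -1, so the coefficient of e_A in the preimage is (e_A)^2 * tr(M rho(e_A))/4.
Nonzero projections over blades of grade <= 2: \gamma_{3}: (\gamma_{3})^2 = -1, tr(M rho(\gamma_{3})) = \frac{16}{3}, coefficient -\frac{4}{3}; \gamma_{4}: (\gamma_{4})^2 = -1, tr(M rho(\gamma_{4})) = - \frac{20}{3}, coefficient \frac{5}{3}; \gamma_{34}: (\gamma_{34})^2 = -1, tr(M rho(\gamma_{34})) = \frac{8}{3}, coefficient -\frac{2}{3}. Every other blade of grade <= 2 projects to 0.
Answer: -\frac{4}{3} \gamma_{3} + \frac{5}{3} \gamma_{4} - \frac{2}{3} \gamma_{34}


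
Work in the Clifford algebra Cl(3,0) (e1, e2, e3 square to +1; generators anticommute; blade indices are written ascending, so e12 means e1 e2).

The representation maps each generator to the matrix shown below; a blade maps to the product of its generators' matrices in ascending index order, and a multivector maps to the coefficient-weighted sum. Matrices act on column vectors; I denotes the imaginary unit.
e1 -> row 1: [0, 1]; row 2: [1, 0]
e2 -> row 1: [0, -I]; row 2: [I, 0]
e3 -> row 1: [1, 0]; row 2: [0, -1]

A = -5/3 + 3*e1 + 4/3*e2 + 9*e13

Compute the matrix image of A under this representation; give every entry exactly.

Bivector images (products of the table entries): rho(e13) = rho(e1)rho(e3) = row 1: [0, -1]; row 2: [1, 0].
M = (-5/3)*1 + (3)*rho(e1) + (4/3)*rho(e2) + (9)*rho(e13), summed entrywise (1 is the identity matrix):
Answer: row 1: [-5/3, -6 - 4*I/3]; row 2: [12 + 4*I/3, -5/3]


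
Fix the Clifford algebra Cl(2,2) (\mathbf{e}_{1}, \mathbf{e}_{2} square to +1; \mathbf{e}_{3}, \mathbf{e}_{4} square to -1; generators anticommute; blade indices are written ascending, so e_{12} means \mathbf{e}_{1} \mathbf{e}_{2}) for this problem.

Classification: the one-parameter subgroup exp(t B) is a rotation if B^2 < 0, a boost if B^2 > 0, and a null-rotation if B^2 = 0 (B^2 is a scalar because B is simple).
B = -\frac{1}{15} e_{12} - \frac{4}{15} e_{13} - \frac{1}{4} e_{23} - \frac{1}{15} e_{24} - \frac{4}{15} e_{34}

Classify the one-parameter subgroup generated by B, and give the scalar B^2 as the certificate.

B^2 term by term: the squares give (-\frac{1}{15})^2*(e_{12})^2 + (-\frac{4}{15})^2*(e_{13})^2 + (-\frac{1}{4})^2*(e_{23})^2 + (-\frac{1}{15})^2*(e_{24})^2 + (-\frac{4}{15})^2*(e_{34})^2 = \frac{1}{225}*(-1) + \frac{16}{225}*(+1) + \frac{1}{16}*(+1) + \frac{1}{225}*(+1) + \frac{16}{225}*(-1) = \frac{1}{16} (each basis 2-blade squares to minus the product of its generators' squares); cross terms between blades sharing an index anticommute and cancel; the commuting (index-disjoint) pairs give grade-4 terms 2*c*c'*(blade product), which cancel blade by blade — e_{1234}: \frac{8}{225} - \frac{8}{225} = 0 — confirming B is simple. So B^2 = \frac{1}{16}.
Answer: boost, certificate B^2 = \frac{1}{16}. Check the certificate: B^2 = \frac{1}{16}, and that sign is decisive whatever form B takes.


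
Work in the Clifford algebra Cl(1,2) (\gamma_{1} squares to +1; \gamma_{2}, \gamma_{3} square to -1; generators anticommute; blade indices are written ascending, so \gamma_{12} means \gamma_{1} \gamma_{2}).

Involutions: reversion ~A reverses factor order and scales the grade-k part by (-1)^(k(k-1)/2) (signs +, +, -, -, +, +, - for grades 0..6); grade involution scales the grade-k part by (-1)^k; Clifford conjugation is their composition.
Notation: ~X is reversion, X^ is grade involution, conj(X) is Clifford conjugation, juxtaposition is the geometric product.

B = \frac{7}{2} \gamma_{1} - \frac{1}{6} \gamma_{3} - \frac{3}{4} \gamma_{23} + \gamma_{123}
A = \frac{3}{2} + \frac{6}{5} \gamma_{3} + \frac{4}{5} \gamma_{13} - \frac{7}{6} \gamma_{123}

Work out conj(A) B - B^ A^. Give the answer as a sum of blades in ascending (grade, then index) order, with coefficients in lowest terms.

first term: \frac{29}{30} + \frac{509}{120} \gamma_{1} + \frac{17}{10} \gamma_{2} + \frac{51}{20} \gamma_{3} + \frac{289}{180} \gamma_{12} + \frac{21}{5} \gamma_{13} - \frac{125}{24} \gamma_{23} + \frac{3}{2} \gamma_{123}
second term: \frac{41}{30} - \frac{509}{120} \gamma_{1} - \frac{1}{10} \gamma_{2} - \frac{51}{20} \gamma_{3} - \frac{143}{180} \gamma_{12} + \frac{21}{5} \gamma_{13} - \frac{125}{24} \gamma_{23} - \frac{3}{2} \gamma_{123}
Answer: -\frac{2}{5} + \frac{509}{60} \gamma_{1} + \frac{9}{5} \gamma_{2} + \frac{51}{10} \gamma_{3} + \frac{12}{5} \gamma_{12} + 3 \gamma_{123}


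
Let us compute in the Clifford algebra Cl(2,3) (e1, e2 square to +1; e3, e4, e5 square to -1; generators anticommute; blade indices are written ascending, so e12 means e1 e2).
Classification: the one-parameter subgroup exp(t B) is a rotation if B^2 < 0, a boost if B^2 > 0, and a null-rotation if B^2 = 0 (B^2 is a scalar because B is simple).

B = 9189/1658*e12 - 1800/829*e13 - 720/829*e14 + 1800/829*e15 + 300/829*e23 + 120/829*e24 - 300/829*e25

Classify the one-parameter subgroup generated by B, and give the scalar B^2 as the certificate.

B^2 term by term: the squares give (9189/1658)^2*(e12)^2 + (-1800/829)^2*(e13)^2 + (-720/829)^2*(e14)^2 + (1800/829)^2*(e15)^2 + (300/829)^2*(e23)^2 + (120/829)^2*(e24)^2 + (-300/829)^2*(e25)^2 = 84437721/2748964*(-1) + 3240000/687241*(+1) + 518400/687241*(+1) + 3240000/687241*(+1) + 90000/687241*(+1) + 14400/687241*(+1) + 90000/687241*(+1) = -81/4 (each basis 2-blade squares to minus the product of its generators' squares); cross terms between blades sharing an index anticommute and cancel; the commuting (index-disjoint) pairs give grade-4 terms 2*c*c'*(blade product), which cancel blade by blade — e1234: 432000/687241 - 432000/687241 = 0; e1235: -1080000/687241 + 1080000/687241 = 0; e1245: -432000/687241 + 432000/687241 = 0 — confirming B is simple. So B^2 = -81/4.
Answer: rotation, certificate B^2 = -81/4. Because -81/4 is invariant under every versor sandwich, the classification follows from its sign alone.


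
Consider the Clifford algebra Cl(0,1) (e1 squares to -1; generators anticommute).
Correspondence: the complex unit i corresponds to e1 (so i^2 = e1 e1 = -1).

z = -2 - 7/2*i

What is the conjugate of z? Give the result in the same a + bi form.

In blades: z = -2 - 7/2*e1.
Conjugation here is Clifford conjugation: the scalar is fixed and the grade-1 and grade-2 blades all flip sign, giving -2 + 7/2*e1; translating back:
Answer: -2 + 7/2*i


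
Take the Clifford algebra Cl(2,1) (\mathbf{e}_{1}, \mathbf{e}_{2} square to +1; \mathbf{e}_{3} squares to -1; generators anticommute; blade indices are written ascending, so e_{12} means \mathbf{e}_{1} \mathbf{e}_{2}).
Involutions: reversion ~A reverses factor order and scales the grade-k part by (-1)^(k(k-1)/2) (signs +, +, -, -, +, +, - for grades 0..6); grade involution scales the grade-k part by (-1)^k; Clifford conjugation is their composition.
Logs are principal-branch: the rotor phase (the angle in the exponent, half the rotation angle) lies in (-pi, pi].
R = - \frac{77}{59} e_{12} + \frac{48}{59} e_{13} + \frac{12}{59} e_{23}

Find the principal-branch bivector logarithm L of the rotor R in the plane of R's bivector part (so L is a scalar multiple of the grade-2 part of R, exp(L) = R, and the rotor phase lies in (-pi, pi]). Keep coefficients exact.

The scalar part of R is 0, which fixes the principal-branch rotor phase; the unit plane is then the bivector part divided by the sine of that phase, and L is that plane scaled by the phase.
Concretely: cos(phase) = 0 gives phase = ±\frac{\pi}{2}, and since phase/sin(phase) is even the sign is immaterial: L = (phase/sin(phase)) * <R>_2 = (\frac{\pi}{2}) * <R>_2.
Answer: - \frac{77 \pi}{118} e_{12} + \frac{24 \pi}{59} e_{13} + \frac{6 \pi}{59} e_{23}


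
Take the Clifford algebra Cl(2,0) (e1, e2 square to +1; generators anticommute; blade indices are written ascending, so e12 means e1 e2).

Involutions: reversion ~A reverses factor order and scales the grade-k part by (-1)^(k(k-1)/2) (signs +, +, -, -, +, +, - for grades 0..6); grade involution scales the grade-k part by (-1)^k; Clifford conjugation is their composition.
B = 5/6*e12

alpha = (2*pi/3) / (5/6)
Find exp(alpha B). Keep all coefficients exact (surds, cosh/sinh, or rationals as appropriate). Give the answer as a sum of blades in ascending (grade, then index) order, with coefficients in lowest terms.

B^2 = (5/6)^2*(e12)^2 = 25/36*(-1) = -25/36 (a basis 2-blade squares to minus the product of its generators' squares).
B^2 = -25/36 — the negative square puts this in the circular regime; l = 5/6, alpha*l = 2*pi/3, so exp(alpha B) = cos(2*pi/3) + (sin(2*pi/3)/(5/6))*B = -1/2 + (3*sqrt(3)/5)*B.
Answer: -1/2 + sqrt(3)/2*e12


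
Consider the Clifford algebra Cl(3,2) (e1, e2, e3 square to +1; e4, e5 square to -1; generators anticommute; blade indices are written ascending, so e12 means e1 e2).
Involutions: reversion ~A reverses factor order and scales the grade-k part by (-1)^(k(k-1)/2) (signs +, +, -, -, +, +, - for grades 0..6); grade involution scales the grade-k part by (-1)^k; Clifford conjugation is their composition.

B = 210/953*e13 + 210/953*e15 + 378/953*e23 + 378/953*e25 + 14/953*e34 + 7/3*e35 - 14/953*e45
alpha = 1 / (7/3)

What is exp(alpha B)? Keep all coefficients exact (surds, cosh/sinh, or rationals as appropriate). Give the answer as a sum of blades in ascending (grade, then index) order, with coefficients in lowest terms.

B^2 term by term: the squares give (210/953)^2*(e13)^2 + (210/953)^2*(e15)^2 + (378/953)^2*(e23)^2 + (378/953)^2*(e25)^2 + (14/953)^2*(e34)^2 + (7/3)^2*(e35)^2 + (-14/953)^2*(e45)^2 = 44100/908209*(-1) + 44100/908209*(+1) + 142884/908209*(-1) + 142884/908209*(+1) + 196/908209*(+1) + 49/9*(+1) + 196/908209*(-1) = 49/9 (each basis 2-blade squares to minus the product of its generators' squares); cross terms between blades sharing an index anticommute and cancel; the commuting (index-disjoint) pairs give grade-4 terms 2*c*c'*(blade product), which cancel blade by blade — e1235: -158760/908209 + 158760/908209 = 0; e1345: -5880/908209 + 5880/908209 = 0; e2345: -10584/908209 + 10584/908209 = 0 — confirming B is simple. So B^2 = 49/9.
B^2 = 49/9 — the series telescopes hyperbolically here: l = 7/3, alpha*l = 1, so exp(alpha B) = cosh(1) + (sinh(1)/(7/3))*B = cosh(1) + (3*sinh(1)/7)*B.
Answer: cosh(1) + 90*sinh(1)/953*e13 + 90*sinh(1)/953*e15 + 162*sinh(1)/953*e23 + 162*sinh(1)/953*e25 + 6*sinh(1)/953*e34 + sinh(1)*e35 - 6*sinh(1)/953*e45


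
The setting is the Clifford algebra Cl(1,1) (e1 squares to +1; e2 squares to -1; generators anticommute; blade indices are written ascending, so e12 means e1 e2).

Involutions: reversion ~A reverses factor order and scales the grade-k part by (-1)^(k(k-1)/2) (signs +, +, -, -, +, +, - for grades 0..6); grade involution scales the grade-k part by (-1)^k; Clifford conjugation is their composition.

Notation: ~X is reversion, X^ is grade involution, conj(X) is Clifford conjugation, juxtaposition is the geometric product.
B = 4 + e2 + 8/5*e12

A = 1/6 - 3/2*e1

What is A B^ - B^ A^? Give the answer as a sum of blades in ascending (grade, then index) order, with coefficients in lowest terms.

first term: 2/3 - 6*e1 - 77/30*e2 + 53/30*e12
second term: 2/3 + 6*e1 - 77/30*e2 + 53/30*e12
Answer: -12*e1


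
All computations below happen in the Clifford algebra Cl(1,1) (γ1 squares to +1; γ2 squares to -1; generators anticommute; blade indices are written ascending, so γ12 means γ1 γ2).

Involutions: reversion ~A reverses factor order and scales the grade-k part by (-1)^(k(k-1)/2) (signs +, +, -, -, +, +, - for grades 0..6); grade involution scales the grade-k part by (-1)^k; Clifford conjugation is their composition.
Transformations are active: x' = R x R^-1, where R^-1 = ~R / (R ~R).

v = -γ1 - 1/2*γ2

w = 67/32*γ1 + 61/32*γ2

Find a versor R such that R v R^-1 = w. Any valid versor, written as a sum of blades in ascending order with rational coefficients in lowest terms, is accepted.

Since q(v) = q(w) = 3/4, the sum R = v + w = 35/32*γ1 + 45/32*γ2 does the job whenever invertible.
Answer: 35/32*γ1 + 45/32*γ2


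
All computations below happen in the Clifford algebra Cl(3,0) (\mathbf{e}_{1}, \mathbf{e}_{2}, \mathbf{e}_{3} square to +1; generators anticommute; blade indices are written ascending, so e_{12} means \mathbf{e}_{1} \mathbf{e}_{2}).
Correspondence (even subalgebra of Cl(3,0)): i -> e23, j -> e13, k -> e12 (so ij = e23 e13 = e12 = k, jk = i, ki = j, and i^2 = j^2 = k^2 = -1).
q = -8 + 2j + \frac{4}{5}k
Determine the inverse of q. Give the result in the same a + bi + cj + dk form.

In blades: q = -8 + \frac{4}{5} e_{12} + 2 e_{13}.
With qbar = -8 - \frac{4}{5} e_{12} - 2 e_{13} (scalar fixed, mapped units negated), q qbar = \frac{1716}{25} (the sum of squared coefficients), so q^-1 = qbar / (\frac{1716}{25}) = -\frac{50}{429} - \frac{5}{429} e_{12} - \frac{25}{858} e_{13}; translating back:
Answer: -\frac{50}{429} - \frac{25}{858}j - \frac{5}{429}k


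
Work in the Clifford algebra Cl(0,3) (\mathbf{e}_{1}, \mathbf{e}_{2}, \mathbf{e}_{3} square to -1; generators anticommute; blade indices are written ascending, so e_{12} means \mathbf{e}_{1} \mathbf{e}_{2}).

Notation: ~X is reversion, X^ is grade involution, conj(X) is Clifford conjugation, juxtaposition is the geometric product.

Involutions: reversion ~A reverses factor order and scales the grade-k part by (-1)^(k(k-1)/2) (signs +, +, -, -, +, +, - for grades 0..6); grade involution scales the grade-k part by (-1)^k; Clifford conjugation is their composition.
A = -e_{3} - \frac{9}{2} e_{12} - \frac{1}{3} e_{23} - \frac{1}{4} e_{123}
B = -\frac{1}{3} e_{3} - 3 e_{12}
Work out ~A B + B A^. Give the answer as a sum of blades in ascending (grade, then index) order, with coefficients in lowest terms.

first term: \frac{79}{6} + \frac{1}{9} e_{2} + \frac{3}{4} e_{3} + \frac{1}{12} e_{12} - e_{13} + \frac{3}{2} e_{123}
second term: -\frac{79}{6} + \frac{1}{9} e_{2} + \frac{3}{4} e_{3} + \frac{1}{12} e_{12} - e_{13} - \frac{3}{2} e_{123}
Answer: \frac{2}{9} e_{2} + \frac{3}{2} e_{3} + \frac{1}{6} e_{12} - 2 e_{13}


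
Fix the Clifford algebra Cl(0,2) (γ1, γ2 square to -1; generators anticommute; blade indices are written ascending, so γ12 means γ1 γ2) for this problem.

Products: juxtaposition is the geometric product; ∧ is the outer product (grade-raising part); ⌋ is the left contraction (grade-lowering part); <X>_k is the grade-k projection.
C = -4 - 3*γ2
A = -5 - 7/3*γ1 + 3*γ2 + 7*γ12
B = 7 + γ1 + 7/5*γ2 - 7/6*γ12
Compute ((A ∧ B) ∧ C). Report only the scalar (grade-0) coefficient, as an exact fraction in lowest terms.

step 1: -35 - 64/3*γ1 + 14*γ2 + 1457/30*γ12
step 2: 140 + 256/3*γ1 + 49*γ2 - 1954/15*γ12
Answer: 140


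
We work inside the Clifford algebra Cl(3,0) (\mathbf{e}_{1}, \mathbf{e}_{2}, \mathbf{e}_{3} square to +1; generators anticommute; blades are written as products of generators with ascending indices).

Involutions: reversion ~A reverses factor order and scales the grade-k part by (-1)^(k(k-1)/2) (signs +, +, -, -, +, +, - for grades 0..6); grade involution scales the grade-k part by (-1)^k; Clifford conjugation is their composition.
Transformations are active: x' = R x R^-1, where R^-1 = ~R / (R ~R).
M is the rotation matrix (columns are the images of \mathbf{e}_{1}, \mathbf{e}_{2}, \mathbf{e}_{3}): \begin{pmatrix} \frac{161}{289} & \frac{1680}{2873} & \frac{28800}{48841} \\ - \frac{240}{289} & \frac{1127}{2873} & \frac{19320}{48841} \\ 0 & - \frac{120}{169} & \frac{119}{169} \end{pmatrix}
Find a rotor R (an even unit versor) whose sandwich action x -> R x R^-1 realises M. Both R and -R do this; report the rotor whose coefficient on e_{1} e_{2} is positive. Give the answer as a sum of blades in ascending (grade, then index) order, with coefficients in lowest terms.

Method: write R = a + b12*e_{1} e_{2} + b13*e_{1} e_{3} + b23*e_{2} e_{3} with a^2 + b12^2 + b13^2 + b23^2 = 1 (so R^-1 = ~R). Expanding the columns R e_j ~R gives tr M = 4a^2 - 1 and, from the antisymmetric part, M21 - M12 = -4a*b12, M13 - M31 = 4a*b13, M32 - M23 = -4a*b23.
Here tr M = \frac{80759}{48841}, so a^2 = (1 + tr M)/4 = \frac{32400}{48841} and a = ±\frac{180}{221}. Taking a = \frac{180}{221}: M21 - M12 = -\frac{69120}{48841}, M13 - M31 = \frac{28800}{48841}, M32 - M23 = -\frac{54000}{48841}, giving b12 = \frac{96}{221}, b13 = \frac{40}{221}, b23 = \frac{75}{221}, i.e. R = \frac{180}{221} + \frac{96}{221} e_{1} e_{2} + \frac{40}{221} e_{1} e_{3} + \frac{75}{221} e_{2} e_{3}.
Its e_{1} e_{2} coefficient is already positive.
Answer: \frac{180}{221} + \frac{96}{221} e_{1} e_{2} + \frac{40}{221} e_{1} e_{3} + \frac{75}{221} e_{2} e_{3}. Uniqueness: Spin(3) -> SO(3) maps R and -R to the same rotation of trace \frac{80759}{48841}; fixing the sign of the e_{1} e_{2} coefficient removes the ambiguity.


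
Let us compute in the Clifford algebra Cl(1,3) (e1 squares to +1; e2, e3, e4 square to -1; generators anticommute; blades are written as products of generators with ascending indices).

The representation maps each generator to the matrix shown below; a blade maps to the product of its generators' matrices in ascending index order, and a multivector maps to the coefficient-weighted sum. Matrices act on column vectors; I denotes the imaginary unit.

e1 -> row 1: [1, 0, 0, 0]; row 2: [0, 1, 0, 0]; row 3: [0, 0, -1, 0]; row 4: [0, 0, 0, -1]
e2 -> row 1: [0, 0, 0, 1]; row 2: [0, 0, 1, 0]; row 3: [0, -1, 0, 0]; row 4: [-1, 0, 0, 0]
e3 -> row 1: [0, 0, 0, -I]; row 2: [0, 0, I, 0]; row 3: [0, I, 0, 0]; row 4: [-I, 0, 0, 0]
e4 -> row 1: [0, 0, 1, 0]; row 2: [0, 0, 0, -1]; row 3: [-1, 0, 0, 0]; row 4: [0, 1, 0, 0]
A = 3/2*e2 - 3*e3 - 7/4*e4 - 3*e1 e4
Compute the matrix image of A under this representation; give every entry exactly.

Bivector images (products of the table entries): rho(e1 e4) = rho(e1)rho(e4) = row 1: [0, 0, 1, 0]; row 2: [0, 0, 0, -1]; row 3: [1, 0, 0, 0]; row 4: [0, -1, 0, 0].
M = (3/2)*rho(e2) + (-3)*rho(e3) + (-7/4)*rho(e4) + (-3)*rho(e1 e4), summed entrywise:
Answer: row 1: [0, 0, -19/4, 3/2 + 3*I]; row 2: [0, 0, 3/2 - 3*I, 19/4]; row 3: [-5/4, -3/2 - 3*I, 0, 0]; row 4: [-3/2 + 3*I, 5/4, 0, 0]


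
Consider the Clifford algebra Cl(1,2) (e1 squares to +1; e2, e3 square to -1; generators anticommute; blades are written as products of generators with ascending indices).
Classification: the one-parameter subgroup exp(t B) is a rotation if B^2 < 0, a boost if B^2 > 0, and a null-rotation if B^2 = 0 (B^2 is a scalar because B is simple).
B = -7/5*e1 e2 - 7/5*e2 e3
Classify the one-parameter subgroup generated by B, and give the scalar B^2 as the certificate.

B^2 term by term: the squares give (-7/5)^2*(e1 e2)^2 + (-7/5)^2*(e2 e3)^2 = 49/25*(+1) + 49/25*(-1) = 0 (each basis 2-blade squares to minus the product of its generators' squares); cross terms between blades sharing an index anticommute and cancel. So B^2 = 0.
Answer: null-rotation, certificate B^2 = 0. Because 0 is invariant under every versor sandwich, the classification follows from its sign alone.


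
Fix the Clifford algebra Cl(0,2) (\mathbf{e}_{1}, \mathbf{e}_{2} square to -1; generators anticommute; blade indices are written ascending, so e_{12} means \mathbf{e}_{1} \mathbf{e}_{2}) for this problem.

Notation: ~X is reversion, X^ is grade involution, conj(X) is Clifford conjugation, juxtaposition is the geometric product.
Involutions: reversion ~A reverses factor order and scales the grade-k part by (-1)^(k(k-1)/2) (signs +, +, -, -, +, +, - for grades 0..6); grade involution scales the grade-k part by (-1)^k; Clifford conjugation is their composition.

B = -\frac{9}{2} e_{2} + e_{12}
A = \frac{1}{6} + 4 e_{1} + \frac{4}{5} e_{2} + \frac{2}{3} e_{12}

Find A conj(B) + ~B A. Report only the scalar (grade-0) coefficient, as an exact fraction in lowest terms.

first term: -\frac{44}{15} - \frac{19}{5} e_{1} + \frac{19}{4} e_{2} + \frac{107}{6} e_{12}
second term: \frac{64}{15} - \frac{11}{5} e_{1} - \frac{19}{4} e_{2} + \frac{107}{6} e_{12}
Answer: \frac{4}{3}


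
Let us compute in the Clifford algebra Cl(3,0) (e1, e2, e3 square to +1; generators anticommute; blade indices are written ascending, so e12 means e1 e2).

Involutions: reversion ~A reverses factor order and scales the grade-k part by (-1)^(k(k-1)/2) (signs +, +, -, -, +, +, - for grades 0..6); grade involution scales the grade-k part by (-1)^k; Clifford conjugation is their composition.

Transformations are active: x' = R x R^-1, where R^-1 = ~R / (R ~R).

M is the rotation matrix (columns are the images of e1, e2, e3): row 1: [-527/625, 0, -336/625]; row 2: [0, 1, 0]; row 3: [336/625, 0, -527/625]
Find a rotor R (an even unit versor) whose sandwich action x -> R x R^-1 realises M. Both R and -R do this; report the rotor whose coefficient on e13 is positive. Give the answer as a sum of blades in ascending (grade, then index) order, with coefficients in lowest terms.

Method: write R = a + b12*e12 + b13*e13 + b23*e23 with a^2 + b12^2 + b13^2 + b23^2 = 1 (so R^-1 = ~R). Expanding the columns R e_j ~R gives tr M = 4a^2 - 1 and, from the antisymmetric part, M21 - M12 = -4a*b12, M13 - M31 = 4a*b13, M32 - M23 = -4a*b23.
Here tr M = -429/625, so a^2 = (1 + tr M)/4 = 49/625 and a = ±7/25. Taking a = 7/25: M21 - M12 = 0, M13 - M31 = -672/625, M32 - M23 = 0, giving b12 = 0, b13 = -24/25, b23 = 0, i.e. R = 7/25 - 24/25*e13.
Its e13 coefficient is negative, so report the other preimage -R.
Answer: -7/25 + 24/25*e13. Key observation: the double cover Spin(3) -> SO(3) sends R and -R to the same matrix (trace -429/625 here), so the stated sign of the e13 coefficient is what selects one sheet.
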